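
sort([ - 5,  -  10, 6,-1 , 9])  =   [ - 10, -5, - 1, 6,9 ] 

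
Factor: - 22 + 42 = 20  =  2^2*5^1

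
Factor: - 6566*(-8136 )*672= 35898895872 = 2^9 *3^3*7^3 * 67^1*113^1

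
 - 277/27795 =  - 277/27795 = - 0.01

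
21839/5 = 21839/5 =4367.80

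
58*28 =1624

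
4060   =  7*580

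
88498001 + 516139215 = 604637216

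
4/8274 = 2/4137 = 0.00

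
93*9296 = 864528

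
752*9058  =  6811616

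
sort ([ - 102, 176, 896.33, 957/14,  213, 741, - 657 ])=[ - 657, - 102,957/14, 176, 213, 741,896.33] 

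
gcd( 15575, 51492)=7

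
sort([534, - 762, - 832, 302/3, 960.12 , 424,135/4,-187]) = [ - 832 , - 762,  -  187, 135/4,  302/3, 424, 534,960.12] 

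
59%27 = 5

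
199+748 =947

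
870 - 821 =49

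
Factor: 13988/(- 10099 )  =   - 2^2 * 13^1*269^1*10099^( - 1) 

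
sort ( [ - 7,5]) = [-7,5 ]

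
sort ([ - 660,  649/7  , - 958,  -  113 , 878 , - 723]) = [-958, - 723, - 660 ,  -  113,  649/7, 878]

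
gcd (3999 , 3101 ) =1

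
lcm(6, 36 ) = 36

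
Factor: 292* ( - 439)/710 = - 2^1*5^( - 1)*71^( - 1 ) * 73^1*439^1 = - 64094/355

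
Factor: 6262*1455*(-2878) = - 26222062380= -2^2*3^1 * 5^1 * 31^1*97^1*101^1  *  1439^1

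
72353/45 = 72353/45 = 1607.84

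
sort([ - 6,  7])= [ - 6 , 7]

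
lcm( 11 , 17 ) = 187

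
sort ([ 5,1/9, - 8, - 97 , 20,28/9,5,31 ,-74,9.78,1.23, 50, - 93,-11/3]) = [ - 97,-93, - 74, - 8, - 11/3,1/9  ,  1.23, 28/9, 5, 5, 9.78,20,31, 50]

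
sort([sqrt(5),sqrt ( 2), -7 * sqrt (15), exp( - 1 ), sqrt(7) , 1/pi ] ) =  [ - 7 * sqrt( 15) , 1/pi, exp(  -  1),sqrt(2 ), sqrt(5),  sqrt ( 7)]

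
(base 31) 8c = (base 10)260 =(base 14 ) 148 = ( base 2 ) 100000100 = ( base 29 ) 8s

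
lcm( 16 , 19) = 304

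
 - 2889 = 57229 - 60118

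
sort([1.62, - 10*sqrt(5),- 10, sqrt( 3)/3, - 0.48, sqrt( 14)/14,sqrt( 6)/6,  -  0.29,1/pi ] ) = [ - 10*sqrt( 5),-10, - 0.48,-0.29 , sqrt( 14) /14, 1/pi,sqrt(6)/6,sqrt (3) /3,1.62]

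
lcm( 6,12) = 12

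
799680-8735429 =-7935749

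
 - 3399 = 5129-8528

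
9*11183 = 100647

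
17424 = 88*198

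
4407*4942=21779394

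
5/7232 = 5/7232 =0.00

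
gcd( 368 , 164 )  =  4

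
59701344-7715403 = 51985941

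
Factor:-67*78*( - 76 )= 397176 = 2^3* 3^1*13^1*19^1*67^1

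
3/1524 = 1/508 = 0.00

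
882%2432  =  882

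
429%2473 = 429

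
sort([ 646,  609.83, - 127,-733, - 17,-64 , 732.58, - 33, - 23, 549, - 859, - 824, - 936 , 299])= [ - 936,-859,- 824, - 733,-127,-64 ,  -  33,-23, -17, 299, 549,609.83, 646,732.58]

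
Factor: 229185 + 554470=783655 = 5^1*19^1*73^1* 113^1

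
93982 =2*46991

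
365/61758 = 5/846 = 0.01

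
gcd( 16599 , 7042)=503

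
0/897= 0 = 0.00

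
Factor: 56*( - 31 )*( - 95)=2^3*5^1*7^1*19^1*31^1 = 164920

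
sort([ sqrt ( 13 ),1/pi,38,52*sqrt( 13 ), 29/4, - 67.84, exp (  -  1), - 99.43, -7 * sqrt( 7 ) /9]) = [ - 99.43, - 67.84, - 7*sqrt(7 )/9, 1/pi, exp( - 1),  sqrt( 13), 29/4,38,52*  sqrt (13)]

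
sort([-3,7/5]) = [-3,7/5]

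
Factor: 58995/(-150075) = -3^1*5^( - 1 )*19^1*29^ ( -1) = -57/145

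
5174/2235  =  5174/2235 = 2.31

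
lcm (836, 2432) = 26752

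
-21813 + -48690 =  - 70503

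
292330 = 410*713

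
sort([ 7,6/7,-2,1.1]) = [ - 2,6/7,1.1,  7 ]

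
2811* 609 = 1711899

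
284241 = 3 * 94747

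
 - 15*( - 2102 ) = 31530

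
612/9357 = 204/3119 = 0.07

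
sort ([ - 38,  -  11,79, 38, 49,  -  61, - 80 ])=[  -  80, - 61,  -  38, - 11,38,49, 79]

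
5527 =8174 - 2647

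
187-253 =  -  66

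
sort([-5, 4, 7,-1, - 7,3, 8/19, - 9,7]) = [-9,-7, - 5, - 1 , 8/19, 3,4, 7 , 7] 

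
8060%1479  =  665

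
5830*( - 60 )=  - 349800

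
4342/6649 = 4342/6649 = 0.65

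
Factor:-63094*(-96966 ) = 6117972804= 2^2*3^2*5387^1 *31547^1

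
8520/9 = 2840/3  =  946.67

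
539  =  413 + 126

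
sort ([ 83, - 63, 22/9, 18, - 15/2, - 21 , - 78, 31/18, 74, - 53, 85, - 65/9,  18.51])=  [-78, - 63, - 53,- 21, - 15/2, - 65/9, 31/18,22/9, 18,18.51,74, 83,85]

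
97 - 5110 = -5013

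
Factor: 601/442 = 2^( - 1 )*13^( - 1 )*17^( - 1 )*601^1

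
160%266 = 160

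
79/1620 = 79/1620 = 0.05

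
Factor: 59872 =2^5*1871^1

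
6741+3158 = 9899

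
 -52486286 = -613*85622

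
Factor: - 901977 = -3^1*47^1*6397^1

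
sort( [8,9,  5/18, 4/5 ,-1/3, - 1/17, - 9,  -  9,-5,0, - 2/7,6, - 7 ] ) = [ - 9, -9, - 7, - 5, - 1/3, - 2/7, - 1/17 , 0 , 5/18,4/5, 6,8 , 9] 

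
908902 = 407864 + 501038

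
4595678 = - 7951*(-578)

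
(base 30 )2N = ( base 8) 123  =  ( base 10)83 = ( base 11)76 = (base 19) 47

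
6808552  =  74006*92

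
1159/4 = 289 + 3/4 =289.75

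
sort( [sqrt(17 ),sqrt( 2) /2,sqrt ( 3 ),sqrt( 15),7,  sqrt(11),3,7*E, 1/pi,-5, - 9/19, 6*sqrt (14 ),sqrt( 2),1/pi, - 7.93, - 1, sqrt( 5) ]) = [-7.93, - 5, - 1, - 9/19, 1/pi , 1/pi,sqrt( 2) /2,sqrt(2),sqrt(3) , sqrt(5),3,sqrt( 11),sqrt( 15), sqrt( 17),7,7*E, 6*sqrt( 14) ] 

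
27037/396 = 27037/396  =  68.28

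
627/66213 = 209/22071 = 0.01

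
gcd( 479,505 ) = 1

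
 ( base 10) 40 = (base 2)101000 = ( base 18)24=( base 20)20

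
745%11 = 8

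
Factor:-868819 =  - 7^3*17^1*149^1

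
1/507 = 1/507 = 0.00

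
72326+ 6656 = 78982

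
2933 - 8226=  - 5293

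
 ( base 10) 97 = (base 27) 3g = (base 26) 3J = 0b1100001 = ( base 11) 89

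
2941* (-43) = -126463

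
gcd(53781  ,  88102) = 7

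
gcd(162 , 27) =27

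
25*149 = 3725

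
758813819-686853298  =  71960521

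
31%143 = 31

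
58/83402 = 29/41701 = 0.00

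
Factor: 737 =11^1*67^1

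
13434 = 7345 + 6089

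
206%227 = 206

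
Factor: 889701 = 3^1 * 71^1*4177^1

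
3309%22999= 3309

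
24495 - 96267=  - 71772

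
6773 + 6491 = 13264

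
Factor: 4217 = 4217^1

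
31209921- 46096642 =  - 14886721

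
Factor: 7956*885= 2^2*3^3 * 5^1*13^1*17^1*59^1 = 7041060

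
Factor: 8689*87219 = 757845891 =3^2*11^1*881^1*8689^1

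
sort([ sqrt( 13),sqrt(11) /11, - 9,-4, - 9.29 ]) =[ - 9.29, - 9, - 4,sqrt(11)/11,sqrt (13) ] 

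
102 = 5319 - 5217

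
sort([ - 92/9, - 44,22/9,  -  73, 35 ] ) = [-73, - 44, - 92/9,22/9,35 ] 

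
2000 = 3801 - 1801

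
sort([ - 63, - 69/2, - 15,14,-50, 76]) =[-63,-50, -69/2, - 15,14, 76 ]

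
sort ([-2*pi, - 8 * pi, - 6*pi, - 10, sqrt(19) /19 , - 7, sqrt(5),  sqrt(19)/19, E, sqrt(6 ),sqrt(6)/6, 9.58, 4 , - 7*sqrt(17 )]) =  [ - 7 * sqrt( 17 ), - 8*pi, - 6*pi, - 10, - 7 , - 2*pi, sqrt ( 19) /19, sqrt(19 )/19,sqrt(6 )/6,sqrt(5),  sqrt( 6),  E,4 , 9.58]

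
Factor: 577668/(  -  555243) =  - 2^2*7^1* 23^1*619^( - 1) = - 644/619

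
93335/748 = 8485/68 = 124.78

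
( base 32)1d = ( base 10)45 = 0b101101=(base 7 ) 63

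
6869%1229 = 724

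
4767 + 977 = 5744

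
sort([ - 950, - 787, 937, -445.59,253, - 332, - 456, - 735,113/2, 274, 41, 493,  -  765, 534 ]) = [- 950, - 787, - 765,-735, - 456, - 445.59 , - 332, 41, 113/2, 253,274,493, 534,937] 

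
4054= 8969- 4915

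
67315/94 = 67315/94 = 716.12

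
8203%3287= 1629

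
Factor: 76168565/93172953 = 3^( - 1) *5^1*11^1*61^1*73^1*311^1*31057651^( - 1 )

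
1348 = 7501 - 6153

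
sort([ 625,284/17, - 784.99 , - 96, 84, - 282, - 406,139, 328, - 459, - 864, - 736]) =[ - 864, - 784.99, - 736,-459,-406,-282, - 96, 284/17, 84,139,328,  625]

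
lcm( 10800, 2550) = 183600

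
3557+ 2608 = 6165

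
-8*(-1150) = 9200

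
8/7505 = 8/7505 = 0.00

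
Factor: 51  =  3^1  *17^1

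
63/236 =63/236 = 0.27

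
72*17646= 1270512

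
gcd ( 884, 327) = 1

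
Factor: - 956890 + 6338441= 5381551 = 7^1*768793^1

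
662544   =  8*82818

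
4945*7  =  34615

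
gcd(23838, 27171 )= 3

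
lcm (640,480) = 1920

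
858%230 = 168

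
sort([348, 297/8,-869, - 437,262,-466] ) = [-869, - 466,  -  437, 297/8,262,348]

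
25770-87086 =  - 61316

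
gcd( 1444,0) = 1444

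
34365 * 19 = 652935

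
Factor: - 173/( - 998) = 2^( - 1)*173^1*499^(  -  1)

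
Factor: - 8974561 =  - 419^1* 21419^1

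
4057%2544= 1513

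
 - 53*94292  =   - 4997476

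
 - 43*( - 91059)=3915537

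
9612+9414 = 19026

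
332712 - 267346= 65366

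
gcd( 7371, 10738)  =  91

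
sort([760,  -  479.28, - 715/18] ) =[ - 479.28, - 715/18,760]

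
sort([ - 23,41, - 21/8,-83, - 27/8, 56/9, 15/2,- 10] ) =[ - 83, - 23,  -  10 , - 27/8, - 21/8, 56/9,  15/2,41] 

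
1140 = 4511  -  3371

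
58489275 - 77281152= - 18791877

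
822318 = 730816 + 91502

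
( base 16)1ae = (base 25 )h5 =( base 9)527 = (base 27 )fp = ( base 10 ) 430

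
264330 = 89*2970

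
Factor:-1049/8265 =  - 3^(-1 ) * 5^(-1) * 19^( - 1)*29^( - 1 )*1049^1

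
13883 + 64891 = 78774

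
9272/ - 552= - 17 + 14/69 = -  16.80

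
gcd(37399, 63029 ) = 1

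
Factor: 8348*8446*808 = 56969824064 = 2^6*41^1*101^1*103^1*2087^1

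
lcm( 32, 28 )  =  224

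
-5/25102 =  - 5/25102 = - 0.00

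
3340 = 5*668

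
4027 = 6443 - 2416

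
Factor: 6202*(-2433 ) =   -  15089466 = -  2^1*3^1*7^1*443^1*811^1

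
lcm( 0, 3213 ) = 0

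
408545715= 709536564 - 300990849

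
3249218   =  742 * 4379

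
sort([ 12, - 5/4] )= [ - 5/4,12 ] 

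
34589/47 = 735 + 44/47 = 735.94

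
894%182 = 166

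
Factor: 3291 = 3^1 * 1097^1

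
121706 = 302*403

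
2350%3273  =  2350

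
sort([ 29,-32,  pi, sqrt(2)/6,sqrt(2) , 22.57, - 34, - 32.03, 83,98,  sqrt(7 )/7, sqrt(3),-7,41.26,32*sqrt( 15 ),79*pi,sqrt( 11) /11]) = [ - 34,-32.03 ,- 32, - 7,sqrt(2)/6,sqrt(11)/11,sqrt ( 7)/7 , sqrt( 2),sqrt( 3 ),pi,22.57, 29,41.26, 83, 98, 32 * sqrt( 15 ), 79*pi ] 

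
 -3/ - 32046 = 1/10682 = 0.00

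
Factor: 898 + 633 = 1531^1 = 1531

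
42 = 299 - 257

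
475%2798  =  475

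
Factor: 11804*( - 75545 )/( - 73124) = 5^1 * 13^1*29^1*101^( - 1 )*181^( - 1 )*227^1 * 521^1=222933295/18281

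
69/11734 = 69/11734 = 0.01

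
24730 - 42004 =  - 17274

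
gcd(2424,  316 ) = 4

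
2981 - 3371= - 390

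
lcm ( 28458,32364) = 1650564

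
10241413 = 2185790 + 8055623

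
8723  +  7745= 16468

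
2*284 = 568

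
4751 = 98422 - 93671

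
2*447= 894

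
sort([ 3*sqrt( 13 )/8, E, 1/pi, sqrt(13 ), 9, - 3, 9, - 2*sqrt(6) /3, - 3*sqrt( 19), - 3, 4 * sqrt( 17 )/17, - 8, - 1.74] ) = [ - 3*sqrt(19), - 8,  -  3,  -  3, - 1.74,-2 *sqrt( 6)/3, 1/pi, 4*sqrt( 17 )/17,3*sqrt ( 13 )/8,E, sqrt(13 ), 9, 9] 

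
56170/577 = 56170/577 = 97.35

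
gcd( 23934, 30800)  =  2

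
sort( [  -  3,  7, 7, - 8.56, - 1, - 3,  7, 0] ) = [ - 8.56, - 3, -3,  -  1, 0,7, 7,7 ]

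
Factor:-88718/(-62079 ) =2^1*3^( - 1)*7^1*6337^1*20693^ (-1)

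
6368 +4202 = 10570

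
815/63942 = 815/63942 = 0.01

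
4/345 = 4/345=0.01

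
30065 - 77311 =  - 47246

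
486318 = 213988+272330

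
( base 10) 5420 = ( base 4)1110230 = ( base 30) 60K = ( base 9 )7382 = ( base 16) 152C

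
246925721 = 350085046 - 103159325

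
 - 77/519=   -1 + 442/519=-0.15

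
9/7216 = 9/7216 = 0.00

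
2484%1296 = 1188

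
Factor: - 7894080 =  - 2^6*3^2*5^1 *2741^1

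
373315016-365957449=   7357567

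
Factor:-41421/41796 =- 13807/13932 = - 2^ ( -2 )*3^ ( - 4) *43^( - 1 )*13807^1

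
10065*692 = 6964980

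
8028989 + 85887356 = 93916345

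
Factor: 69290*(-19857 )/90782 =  - 687945765/45391 = - 3^1*5^1 *13^2*19^(-1 ) * 41^1 * 2389^( - 1)*6619^1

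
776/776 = 1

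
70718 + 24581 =95299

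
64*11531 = 737984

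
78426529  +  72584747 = 151011276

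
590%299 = 291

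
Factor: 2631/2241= 3^(-2)* 83^( - 1 )*877^1=   877/747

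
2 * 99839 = 199678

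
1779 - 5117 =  - 3338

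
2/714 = 1/357 = 0.00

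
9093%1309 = 1239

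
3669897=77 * 47661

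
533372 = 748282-214910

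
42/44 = 21/22 =0.95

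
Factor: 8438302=2^1*4219151^1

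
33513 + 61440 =94953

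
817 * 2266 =1851322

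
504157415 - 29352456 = 474804959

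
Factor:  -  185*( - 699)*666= 2^1 * 3^3 *5^1*37^2*233^1 = 86123790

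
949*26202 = 24865698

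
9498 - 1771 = 7727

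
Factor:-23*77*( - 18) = 2^1*3^2 *7^1*11^1*23^1 = 31878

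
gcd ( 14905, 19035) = 5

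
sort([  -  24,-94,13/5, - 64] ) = [-94,  -  64 ,-24, 13/5]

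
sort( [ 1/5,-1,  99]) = [  -  1, 1/5,99]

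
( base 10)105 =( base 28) 3l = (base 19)5a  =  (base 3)10220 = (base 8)151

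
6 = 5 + 1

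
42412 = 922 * 46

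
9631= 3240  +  6391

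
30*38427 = 1152810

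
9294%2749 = 1047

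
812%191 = 48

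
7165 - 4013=3152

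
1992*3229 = 6432168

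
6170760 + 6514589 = 12685349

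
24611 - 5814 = 18797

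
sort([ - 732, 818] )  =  [  -  732,818 ] 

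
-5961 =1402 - 7363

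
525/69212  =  525/69212  =  0.01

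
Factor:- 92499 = -3^1 * 11^1*2803^1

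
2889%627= 381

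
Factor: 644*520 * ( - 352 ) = - 117877760 = -  2^10* 5^1*7^1*11^1 *13^1*23^1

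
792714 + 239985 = 1032699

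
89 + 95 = 184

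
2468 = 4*617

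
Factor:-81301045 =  - 5^1*7^2*331841^1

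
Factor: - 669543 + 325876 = -343667^1 = - 343667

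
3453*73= 252069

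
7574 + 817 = 8391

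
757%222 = 91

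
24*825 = 19800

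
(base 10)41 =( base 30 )1B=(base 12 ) 35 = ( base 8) 51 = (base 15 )2b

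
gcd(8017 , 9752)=1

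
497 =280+217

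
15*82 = 1230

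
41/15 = 2+11/15 = 2.73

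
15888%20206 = 15888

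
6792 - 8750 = - 1958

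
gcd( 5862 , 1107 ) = 3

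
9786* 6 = 58716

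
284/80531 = 284/80531  =  0.00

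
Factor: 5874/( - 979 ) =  - 6 =- 2^1 * 3^1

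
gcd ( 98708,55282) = 2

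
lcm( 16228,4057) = 16228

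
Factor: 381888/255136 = 2^1 * 3^3 * 7^( - 1) * 13^1 * 67^( -1 ) = 702/469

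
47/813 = 47/813 = 0.06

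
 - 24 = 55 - 79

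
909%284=57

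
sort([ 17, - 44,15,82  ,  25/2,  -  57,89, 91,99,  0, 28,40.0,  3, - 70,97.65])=[ - 70, - 57, - 44, 0 , 3,25/2, 15 , 17, 28,  40.0, 82,89,91,97.65, 99 ] 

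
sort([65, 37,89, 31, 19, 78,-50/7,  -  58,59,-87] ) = [ - 87, - 58, - 50/7, 19,31, 37, 59,  65, 78, 89 ]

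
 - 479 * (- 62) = 29698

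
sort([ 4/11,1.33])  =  [ 4/11,1.33 ] 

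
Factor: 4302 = 2^1*3^2*239^1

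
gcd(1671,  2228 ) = 557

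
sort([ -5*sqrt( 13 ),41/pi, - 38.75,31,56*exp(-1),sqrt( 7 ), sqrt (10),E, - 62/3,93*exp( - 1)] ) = [  -  38.75 , - 62/3, - 5*sqrt(13),sqrt( 7 ),E, sqrt(10),41/pi,56*exp( - 1), 31 , 93*exp( - 1)] 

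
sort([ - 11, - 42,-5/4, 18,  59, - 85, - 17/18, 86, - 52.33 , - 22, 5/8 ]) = [ - 85, - 52.33, - 42, -22,-11, - 5/4, - 17/18, 5/8,18, 59, 86]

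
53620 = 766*70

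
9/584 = 9/584  =  0.02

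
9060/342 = 1510/57 =26.49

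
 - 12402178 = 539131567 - 551533745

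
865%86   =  5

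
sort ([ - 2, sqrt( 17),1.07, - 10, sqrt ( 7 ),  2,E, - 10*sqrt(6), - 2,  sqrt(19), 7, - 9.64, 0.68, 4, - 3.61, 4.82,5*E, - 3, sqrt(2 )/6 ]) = [ - 10*sqrt( 6), - 10,- 9.64, - 3.61,  -  3,-2, - 2, sqrt ( 2 ) /6, 0.68,1.07,  2, sqrt(7), E, 4, sqrt( 17),sqrt(19), 4.82,7, 5 * E] 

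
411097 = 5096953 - 4685856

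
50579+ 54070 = 104649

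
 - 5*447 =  - 2235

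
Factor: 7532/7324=1883/1831 = 7^1*269^1*1831^ ( - 1 )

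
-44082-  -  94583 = 50501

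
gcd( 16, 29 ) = 1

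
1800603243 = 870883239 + 929720004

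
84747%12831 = 7761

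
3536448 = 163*21696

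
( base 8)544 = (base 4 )11210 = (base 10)356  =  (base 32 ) b4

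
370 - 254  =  116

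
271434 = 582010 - 310576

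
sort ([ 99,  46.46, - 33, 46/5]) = [ - 33  ,  46/5 , 46.46,  99 ]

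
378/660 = 63/110 = 0.57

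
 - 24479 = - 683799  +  659320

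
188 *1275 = 239700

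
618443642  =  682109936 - 63666294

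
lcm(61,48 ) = 2928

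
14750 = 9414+5336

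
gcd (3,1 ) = 1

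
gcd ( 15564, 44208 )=12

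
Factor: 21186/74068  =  2^( -1)*3^2 * 11^1 * 107^1 * 18517^( - 1 ) = 10593/37034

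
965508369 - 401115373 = 564392996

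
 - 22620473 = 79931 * ( - 283 )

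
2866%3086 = 2866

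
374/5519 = 374/5519 = 0.07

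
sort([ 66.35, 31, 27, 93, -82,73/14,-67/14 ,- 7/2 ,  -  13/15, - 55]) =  [-82 , - 55,-67/14, - 7/2,-13/15, 73/14, 27, 31, 66.35,93 ]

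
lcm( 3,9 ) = 9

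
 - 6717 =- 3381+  - 3336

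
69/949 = 69/949 = 0.07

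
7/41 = 7/41 = 0.17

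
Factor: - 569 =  - 569^1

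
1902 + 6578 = 8480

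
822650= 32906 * 25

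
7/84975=7/84975 = 0.00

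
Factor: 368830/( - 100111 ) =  - 2^1*5^1*7^1*19^ (-1) =- 70/19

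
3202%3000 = 202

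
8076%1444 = 856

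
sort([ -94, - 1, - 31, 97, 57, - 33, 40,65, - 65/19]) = [ - 94, - 33,-31 , - 65/19, - 1, 40, 57,65, 97 ] 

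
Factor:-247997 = -247997^1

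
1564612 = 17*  92036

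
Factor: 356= 2^2 * 89^1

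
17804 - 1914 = 15890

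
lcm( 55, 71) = 3905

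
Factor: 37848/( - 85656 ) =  - 19^1*43^ ( - 1) = - 19/43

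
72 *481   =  34632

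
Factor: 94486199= 59^1 * 173^1*9257^1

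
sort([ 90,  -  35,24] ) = [ - 35,  24,90] 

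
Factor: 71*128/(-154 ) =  - 4544/77 = - 2^6*7^( - 1 )*11^( - 1 )*71^1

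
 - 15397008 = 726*( - 21208)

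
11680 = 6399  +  5281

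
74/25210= 37/12605= 0.00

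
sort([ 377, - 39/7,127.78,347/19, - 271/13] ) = [ - 271/13,  -  39/7,347/19,127.78,377]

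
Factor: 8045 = 5^1*1609^1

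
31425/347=31425/347 =90.56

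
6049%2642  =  765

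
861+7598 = 8459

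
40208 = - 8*(-5026 )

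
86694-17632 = 69062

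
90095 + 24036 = 114131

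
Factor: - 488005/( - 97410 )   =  511/102 = 2^( - 1 )*3^ ( - 1)*7^1 * 17^(-1) * 73^1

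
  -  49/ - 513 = 49/513 = 0.10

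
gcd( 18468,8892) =684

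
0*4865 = 0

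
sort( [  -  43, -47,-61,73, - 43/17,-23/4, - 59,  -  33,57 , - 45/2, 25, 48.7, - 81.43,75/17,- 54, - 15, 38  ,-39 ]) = [  -  81.43,  -  61,  -  59,- 54, - 47, - 43, - 39, - 33, - 45/2,  -  15, - 23/4,-43/17,75/17, 25,38, 48.7,57,73 ] 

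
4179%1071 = 966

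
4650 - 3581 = 1069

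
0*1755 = 0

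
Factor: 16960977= 3^2*11^1  *  19^1 * 71^1 * 127^1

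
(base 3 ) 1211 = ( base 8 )61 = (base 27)1M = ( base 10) 49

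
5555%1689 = 488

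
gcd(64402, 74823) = 1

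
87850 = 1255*70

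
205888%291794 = 205888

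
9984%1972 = 124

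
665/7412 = 665/7412 = 0.09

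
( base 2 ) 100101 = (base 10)37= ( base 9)41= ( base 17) 23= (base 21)1g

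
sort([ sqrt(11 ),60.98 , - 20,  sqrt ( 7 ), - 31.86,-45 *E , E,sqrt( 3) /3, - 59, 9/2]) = [-45*E, - 59, - 31.86, - 20,sqrt( 3)/3, sqrt( 7),E,sqrt( 11),9/2, 60.98]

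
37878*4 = 151512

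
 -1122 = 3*( - 374) 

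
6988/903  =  7  +  667/903  =  7.74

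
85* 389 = 33065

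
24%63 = 24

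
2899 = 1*2899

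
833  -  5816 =-4983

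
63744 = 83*768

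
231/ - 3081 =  - 1 + 950/1027 = - 0.07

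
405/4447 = 405/4447= 0.09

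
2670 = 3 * 890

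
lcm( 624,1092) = 4368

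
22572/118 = 191  +  17/59 = 191.29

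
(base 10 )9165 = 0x23cd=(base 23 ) H7B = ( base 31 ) 9GK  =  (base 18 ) 1a53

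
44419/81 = 548 + 31/81  =  548.38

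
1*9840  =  9840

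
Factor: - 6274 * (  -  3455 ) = 2^1*5^1*691^1*3137^1 = 21676670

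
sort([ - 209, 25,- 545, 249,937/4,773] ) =[  -  545, - 209, 25,937/4 , 249,773]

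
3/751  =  3/751 = 0.00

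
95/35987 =95/35987 = 0.00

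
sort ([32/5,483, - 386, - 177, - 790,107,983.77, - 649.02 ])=[-790, - 649.02, - 386, - 177, 32/5, 107,483,983.77 ]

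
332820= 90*3698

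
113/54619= 113/54619 = 0.00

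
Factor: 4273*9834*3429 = 144088918578= 2^1*3^4*11^1*127^1 * 149^1*4273^1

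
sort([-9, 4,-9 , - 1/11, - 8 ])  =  [ - 9, - 9, - 8, - 1/11,4 ] 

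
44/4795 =44/4795 =0.01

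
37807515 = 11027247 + 26780268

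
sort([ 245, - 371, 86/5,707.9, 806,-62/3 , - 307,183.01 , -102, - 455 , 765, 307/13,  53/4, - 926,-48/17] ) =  [ - 926, - 455 , - 371, - 307, - 102 , - 62/3, - 48/17, 53/4, 86/5, 307/13, 183.01,245,  707.9, 765, 806 ]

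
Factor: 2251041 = 3^1*13^1 * 57719^1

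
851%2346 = 851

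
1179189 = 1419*831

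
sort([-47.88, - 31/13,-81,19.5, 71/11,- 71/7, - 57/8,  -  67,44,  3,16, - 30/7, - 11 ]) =[ - 81, - 67, - 47.88,-11, - 71/7, - 57/8, - 30/7,-31/13,3,  71/11, 16,19.5, 44]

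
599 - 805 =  - 206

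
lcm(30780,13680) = 123120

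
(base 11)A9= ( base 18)6b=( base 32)3n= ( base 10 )119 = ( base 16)77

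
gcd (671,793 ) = 61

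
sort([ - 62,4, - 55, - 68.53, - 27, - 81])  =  [ -81, - 68.53, - 62, - 55,  -  27, 4 ] 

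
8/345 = 8/345 = 0.02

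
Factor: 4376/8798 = 2188/4399 = 2^2  *  53^( - 1)*83^( - 1 ) * 547^1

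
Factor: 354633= 3^1 * 118211^1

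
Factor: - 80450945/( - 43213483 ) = 5^1*3461^1*3931^( - 1 )*4649^1* 10993^( - 1 )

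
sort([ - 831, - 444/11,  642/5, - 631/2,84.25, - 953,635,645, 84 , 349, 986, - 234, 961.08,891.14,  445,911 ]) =[ - 953 , - 831, - 631/2, - 234, - 444/11,  84, 84.25,642/5,349,445,635, 645,891.14, 911,  961.08, 986]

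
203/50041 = 203/50041 =0.00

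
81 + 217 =298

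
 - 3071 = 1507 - 4578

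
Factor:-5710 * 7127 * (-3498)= 142351704660 = 2^2*3^1*5^1*11^1 * 53^1*571^1*7127^1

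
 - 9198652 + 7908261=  - 1290391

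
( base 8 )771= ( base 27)IJ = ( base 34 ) ET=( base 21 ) 131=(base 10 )505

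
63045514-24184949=38860565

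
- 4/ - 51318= 2/25659=0.00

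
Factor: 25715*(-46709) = -1201121935 = - 5^1*13^1*37^1*139^1*3593^1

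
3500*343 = 1200500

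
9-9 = 0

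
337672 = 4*84418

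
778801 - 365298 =413503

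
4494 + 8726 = 13220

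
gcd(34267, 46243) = 1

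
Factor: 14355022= 2^1*11^1*47^1 * 13883^1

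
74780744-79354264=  - 4573520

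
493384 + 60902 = 554286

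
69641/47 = 69641/47 = 1481.72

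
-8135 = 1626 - 9761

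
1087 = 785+302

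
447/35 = 12 + 27/35 =12.77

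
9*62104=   558936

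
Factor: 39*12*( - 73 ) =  - 34164 = - 2^2*3^2*13^1* 73^1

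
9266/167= 9266/167 =55.49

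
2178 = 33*66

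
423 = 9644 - 9221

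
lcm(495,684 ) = 37620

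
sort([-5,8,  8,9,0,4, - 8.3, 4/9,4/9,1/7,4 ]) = [-8.3, - 5,0 , 1/7, 4/9,4/9,4, 4,8, 8,9]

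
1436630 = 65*22102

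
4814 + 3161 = 7975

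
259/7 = 37 = 37.00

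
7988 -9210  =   -1222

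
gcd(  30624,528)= 528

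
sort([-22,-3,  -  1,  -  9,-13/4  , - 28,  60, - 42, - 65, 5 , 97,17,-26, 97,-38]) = [-65, - 42,  -  38 ,- 28, - 26,- 22, - 9, - 13/4,-3, - 1,5,17, 60,97, 97 ]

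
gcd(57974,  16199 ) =1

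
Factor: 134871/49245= 5^( -1 )*7^ ( - 2)*11^1*61^1  =  671/245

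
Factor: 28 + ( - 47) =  - 19 = -19^1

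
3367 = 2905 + 462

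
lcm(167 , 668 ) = 668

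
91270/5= 18254 = 18254.00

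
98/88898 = 49/44449 = 0.00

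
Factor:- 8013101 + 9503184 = 7^1*212869^1 =1490083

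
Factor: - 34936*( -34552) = 2^6*7^1*11^1*397^1 * 617^1=1207108672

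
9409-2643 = 6766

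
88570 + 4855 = 93425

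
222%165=57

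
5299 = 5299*1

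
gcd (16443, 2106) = 81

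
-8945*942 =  - 8426190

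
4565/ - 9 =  - 508 + 7/9 = - 507.22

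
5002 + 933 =5935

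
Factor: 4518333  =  3^2*19^1* 26423^1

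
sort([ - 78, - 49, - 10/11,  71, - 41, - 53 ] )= [ - 78 , - 53, - 49, - 41,  -  10/11, 71 ]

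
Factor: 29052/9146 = 2^1*3^3 * 17^( - 1 ) = 54/17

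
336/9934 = 168/4967 = 0.03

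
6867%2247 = 126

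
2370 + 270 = 2640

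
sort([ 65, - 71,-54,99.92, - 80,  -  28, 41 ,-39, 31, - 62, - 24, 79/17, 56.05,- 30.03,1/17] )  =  [ - 80, - 71, - 62,  -  54,-39, - 30.03,- 28,- 24,1/17, 79/17,31, 41, 56.05, 65, 99.92] 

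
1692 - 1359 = 333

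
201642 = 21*9602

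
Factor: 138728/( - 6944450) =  - 69364/3472225 = -2^2*5^(-2 )*17341^1*138889^( -1) 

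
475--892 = 1367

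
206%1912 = 206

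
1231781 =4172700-2940919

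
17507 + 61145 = 78652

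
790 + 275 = 1065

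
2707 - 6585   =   -3878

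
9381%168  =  141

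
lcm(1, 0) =0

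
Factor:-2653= -7^1*379^1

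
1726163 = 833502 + 892661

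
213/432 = 71/144= 0.49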